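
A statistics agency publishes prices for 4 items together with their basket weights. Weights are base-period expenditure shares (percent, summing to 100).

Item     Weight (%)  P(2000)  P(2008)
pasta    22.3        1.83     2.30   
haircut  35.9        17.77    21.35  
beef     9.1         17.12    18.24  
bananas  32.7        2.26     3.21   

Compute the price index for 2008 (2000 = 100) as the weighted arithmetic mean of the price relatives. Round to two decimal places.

127.30

pasta: 22.3 × (2.30/1.83) = 22.3 × 1.256831 = 28.0273
haircut: 35.9 × (21.35/17.77) = 35.9 × 1.201463 = 43.1325
beef: 9.1 × (18.24/17.12) = 9.1 × 1.065421 = 9.6953
bananas: 32.7 × (3.21/2.26) = 32.7 × 1.420354 = 46.4456
Index = Σ wᵢ·(p₁ᵢ/p₀ᵢ) = 28.0273 + 43.1325 + 9.6953 + 46.4456 = 127.3008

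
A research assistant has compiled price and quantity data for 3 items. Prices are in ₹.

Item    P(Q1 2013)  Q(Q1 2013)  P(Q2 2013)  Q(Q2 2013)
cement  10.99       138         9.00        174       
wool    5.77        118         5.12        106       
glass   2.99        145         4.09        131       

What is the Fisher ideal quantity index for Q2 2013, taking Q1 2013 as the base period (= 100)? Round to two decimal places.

109.61

Laspeyres component (base-period weights):
ΣP(Q1 2013)Q(Q2 2013) = 10.99×174 + 5.77×106 + 2.99×131 = 1912.26 + 611.62 + 391.69 = 2915.57
ΣP(Q1 2013)Q(Q1 2013) = 10.99×138 + 5.77×118 + 2.99×145 = 1516.62 + 680.86 + 433.55 = 2631.03
L = 2915.57 / 2631.03 × 100 = 110.8148
Paasche component (current-period weights):
ΣP(Q2 2013)Q(Q2 2013) = 9.00×174 + 5.12×106 + 4.09×131 = 1566 + 542.72 + 535.79 = 2644.51
ΣP(Q2 2013)Q(Q1 2013) = 9.00×138 + 5.12×118 + 4.09×145 = 1242 + 604.16 + 593.05 = 2439.21
P = 2644.51 / 2439.21 × 100 = 108.4167
Fisher = √(L × P) = √(110.8148 × 108.4167) = 109.6092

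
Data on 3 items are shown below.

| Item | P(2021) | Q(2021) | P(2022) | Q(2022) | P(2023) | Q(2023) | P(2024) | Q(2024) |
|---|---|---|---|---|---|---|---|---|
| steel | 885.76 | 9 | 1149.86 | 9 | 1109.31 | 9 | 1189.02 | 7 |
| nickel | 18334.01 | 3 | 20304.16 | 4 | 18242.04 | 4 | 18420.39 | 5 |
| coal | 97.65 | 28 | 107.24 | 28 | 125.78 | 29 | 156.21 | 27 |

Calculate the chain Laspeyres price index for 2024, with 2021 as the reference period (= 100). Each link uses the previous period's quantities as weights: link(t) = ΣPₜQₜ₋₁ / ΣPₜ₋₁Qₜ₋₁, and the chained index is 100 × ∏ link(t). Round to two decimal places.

106.11

Link 2021→2022:
ΣP(2022)Q(2021) = 1149.86×9 + 20304.16×3 + 107.24×28 = 10348.74 + 60912.48 + 3002.72 = 74263.94
ΣP(2021)Q(2021) = 885.76×9 + 18334.01×3 + 97.65×28 = 7971.84 + 55002.03 + 2734.2 = 65708.07
link = 74263.94/65708.07 = 1.130210
Link 2022→2023:
ΣP(2023)Q(2022) = 1109.31×9 + 18242.04×4 + 125.78×28 = 9983.79 + 72968.16 + 3521.84 = 86473.79
ΣP(2022)Q(2022) = 1149.86×9 + 20304.16×4 + 107.24×28 = 10348.74 + 81216.64 + 3002.72 = 94568.1
link = 86473.79/94568.1 = 0.914408
Link 2023→2024:
ΣP(2024)Q(2023) = 1189.02×9 + 18420.39×4 + 156.21×29 = 10701.18 + 73681.56 + 4530.09 = 88912.83
ΣP(2023)Q(2023) = 1109.31×9 + 18242.04×4 + 125.78×29 = 9983.79 + 72968.16 + 3647.62 = 86599.57
link = 88912.83/86599.57 = 1.026712
Chained index = 100 × 1.130210 × 0.914408 × 1.026712 = 106.1079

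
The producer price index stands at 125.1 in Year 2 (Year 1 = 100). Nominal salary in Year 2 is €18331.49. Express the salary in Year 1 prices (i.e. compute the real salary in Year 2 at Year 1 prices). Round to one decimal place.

Real = Nominal ÷ (Index/100) = 18331.49 ÷ (125.1/100)
     = 18331.49 ÷ 1.251 = 14653.4692

14653.5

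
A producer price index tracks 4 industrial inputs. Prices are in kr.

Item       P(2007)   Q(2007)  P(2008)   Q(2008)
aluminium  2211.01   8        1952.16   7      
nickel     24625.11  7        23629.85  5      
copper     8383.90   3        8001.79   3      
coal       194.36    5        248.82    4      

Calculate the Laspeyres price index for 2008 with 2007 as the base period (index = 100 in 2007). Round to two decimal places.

Laspeyres price index uses base-period quantities as weights.
ΣP(2008)·Q(2007) = 1952.16×8 + 23629.85×7 + 8001.79×3 + 248.82×5 = 15617.28 + 165408.95 + 24005.37 + 1244.1 = 206275.7
ΣP(2007)·Q(2007) = 2211.01×8 + 24625.11×7 + 8383.90×3 + 194.36×5 = 17688.08 + 172375.77 + 25151.7 + 971.8 = 216187.35
Index = 206275.7 / 216187.35 × 100 = 95.4152

95.42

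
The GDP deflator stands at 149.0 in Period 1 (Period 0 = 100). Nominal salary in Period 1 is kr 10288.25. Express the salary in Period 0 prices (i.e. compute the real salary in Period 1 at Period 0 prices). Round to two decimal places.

Real = Nominal ÷ (Index/100) = 10288.25 ÷ (149.0/100)
     = 10288.25 ÷ 1.490 = 6904.8658

6904.87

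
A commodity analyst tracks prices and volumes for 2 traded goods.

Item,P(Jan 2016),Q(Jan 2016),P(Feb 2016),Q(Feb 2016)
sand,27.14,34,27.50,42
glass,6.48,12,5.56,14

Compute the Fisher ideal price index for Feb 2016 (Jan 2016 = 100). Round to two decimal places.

100.15

Laspeyres component (base-period weights):
ΣP(Feb 2016)Q(Jan 2016) = 27.50×34 + 5.56×12 = 935 + 66.72 = 1001.72
ΣP(Jan 2016)Q(Jan 2016) = 27.14×34 + 6.48×12 = 922.76 + 77.76 = 1000.52
L = 1001.72 / 1000.52 × 100 = 100.1199
Paasche component (current-period weights):
ΣP(Feb 2016)Q(Feb 2016) = 27.50×42 + 5.56×14 = 1155 + 77.84 = 1232.84
ΣP(Jan 2016)Q(Feb 2016) = 27.14×42 + 6.48×14 = 1139.88 + 90.72 = 1230.6
P = 1232.84 / 1230.6 × 100 = 100.1820
Fisher = √(L × P) = √(100.1199 × 100.1820) = 100.1510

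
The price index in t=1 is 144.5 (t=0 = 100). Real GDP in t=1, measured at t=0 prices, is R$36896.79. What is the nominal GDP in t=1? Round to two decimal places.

Nominal = Real × (Index/100) = 36896.79 × (144.5/100)
        = 36896.79 × 1.445 = 53315.8616

53315.86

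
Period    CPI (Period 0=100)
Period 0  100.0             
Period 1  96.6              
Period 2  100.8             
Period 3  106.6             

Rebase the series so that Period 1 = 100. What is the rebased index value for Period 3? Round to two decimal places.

110.35

Rebased(Period 3) = 106.6 / 96.6 × 100 = 110.3520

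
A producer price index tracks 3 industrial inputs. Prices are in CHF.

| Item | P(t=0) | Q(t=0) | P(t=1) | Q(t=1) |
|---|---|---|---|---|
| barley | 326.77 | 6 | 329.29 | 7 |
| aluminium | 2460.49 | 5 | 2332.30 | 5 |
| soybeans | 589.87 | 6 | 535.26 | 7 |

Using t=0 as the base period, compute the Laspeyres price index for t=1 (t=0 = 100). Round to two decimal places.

94.64

Laspeyres price index uses base-period quantities as weights.
ΣP(t=1)·Q(t=0) = 329.29×6 + 2332.30×5 + 535.26×6 = 1975.74 + 11661.5 + 3211.56 = 16848.8
ΣP(t=0)·Q(t=0) = 326.77×6 + 2460.49×5 + 589.87×6 = 1960.62 + 12302.45 + 3539.22 = 17802.29
Index = 16848.8 / 17802.29 × 100 = 94.6440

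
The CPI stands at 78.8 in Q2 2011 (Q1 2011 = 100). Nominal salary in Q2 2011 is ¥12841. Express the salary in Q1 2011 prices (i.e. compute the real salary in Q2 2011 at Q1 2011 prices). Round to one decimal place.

16295.7

Real = Nominal ÷ (Index/100) = 12841 ÷ (78.8/100)
     = 12841 ÷ 0.788 = 16295.6853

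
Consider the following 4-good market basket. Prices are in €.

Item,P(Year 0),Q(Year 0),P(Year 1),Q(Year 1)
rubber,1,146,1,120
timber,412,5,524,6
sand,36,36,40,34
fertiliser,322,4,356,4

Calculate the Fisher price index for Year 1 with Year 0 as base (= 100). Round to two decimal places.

118.01

Laspeyres component (base-period weights):
ΣP(Year 1)Q(Year 0) = 1×146 + 524×5 + 40×36 + 356×4 = 146 + 2620 + 1440 + 1424 = 5630
ΣP(Year 0)Q(Year 0) = 1×146 + 412×5 + 36×36 + 322×4 = 146 + 2060 + 1296 + 1288 = 4790
L = 5630 / 4790 × 100 = 117.5365
Paasche component (current-period weights):
ΣP(Year 1)Q(Year 1) = 1×120 + 524×6 + 40×34 + 356×4 = 120 + 3144 + 1360 + 1424 = 6048
ΣP(Year 0)Q(Year 1) = 1×120 + 412×6 + 36×34 + 322×4 = 120 + 2472 + 1224 + 1288 = 5104
P = 6048 / 5104 × 100 = 118.4953
Fisher = √(L × P) = √(117.5365 × 118.4953) = 118.0149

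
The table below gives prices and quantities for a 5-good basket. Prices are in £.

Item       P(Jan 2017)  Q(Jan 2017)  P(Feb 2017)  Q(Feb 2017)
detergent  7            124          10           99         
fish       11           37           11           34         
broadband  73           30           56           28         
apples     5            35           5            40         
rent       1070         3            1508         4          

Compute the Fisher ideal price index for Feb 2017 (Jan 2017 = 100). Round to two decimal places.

Laspeyres component (base-period weights):
ΣP(Feb 2017)Q(Jan 2017) = 10×124 + 11×37 + 56×30 + 5×35 + 1508×3 = 1240 + 407 + 1680 + 175 + 4524 = 8026
ΣP(Jan 2017)Q(Jan 2017) = 7×124 + 11×37 + 73×30 + 5×35 + 1070×3 = 868 + 407 + 2190 + 175 + 3210 = 6850
L = 8026 / 6850 × 100 = 117.1679
Paasche component (current-period weights):
ΣP(Feb 2017)Q(Feb 2017) = 10×99 + 11×34 + 56×28 + 5×40 + 1508×4 = 990 + 374 + 1568 + 200 + 6032 = 9164
ΣP(Jan 2017)Q(Feb 2017) = 7×99 + 11×34 + 73×28 + 5×40 + 1070×4 = 693 + 374 + 2044 + 200 + 4280 = 7591
P = 9164 / 7591 × 100 = 120.7219
Fisher = √(L × P) = √(117.1679 × 120.7219) = 118.9316

118.93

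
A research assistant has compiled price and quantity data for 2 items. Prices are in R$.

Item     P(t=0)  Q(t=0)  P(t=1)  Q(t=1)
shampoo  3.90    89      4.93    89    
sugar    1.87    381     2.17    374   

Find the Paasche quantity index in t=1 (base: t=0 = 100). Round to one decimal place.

98.8

Paasche quantity index uses current-period prices as weights.
ΣP(t=1)·Q(t=1) = 4.93×89 + 2.17×374 = 438.77 + 811.58 = 1250.35
ΣP(t=1)·Q(t=0) = 4.93×89 + 2.17×381 = 438.77 + 826.77 = 1265.54
Index = 1250.35 / 1265.54 × 100 = 98.7997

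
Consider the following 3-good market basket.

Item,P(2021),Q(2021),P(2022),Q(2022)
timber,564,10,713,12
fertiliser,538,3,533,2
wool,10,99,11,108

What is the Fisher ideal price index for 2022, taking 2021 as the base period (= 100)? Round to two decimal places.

120.11

Laspeyres component (base-period weights):
ΣP(2022)Q(2021) = 713×10 + 533×3 + 11×99 = 7130 + 1599 + 1089 = 9818
ΣP(2021)Q(2021) = 564×10 + 538×3 + 10×99 = 5640 + 1614 + 990 = 8244
L = 9818 / 8244 × 100 = 119.0927
Paasche component (current-period weights):
ΣP(2022)Q(2022) = 713×12 + 533×2 + 11×108 = 8556 + 1066 + 1188 = 10810
ΣP(2021)Q(2022) = 564×12 + 538×2 + 10×108 = 6768 + 1076 + 1080 = 8924
P = 10810 / 8924 × 100 = 121.1340
Fisher = √(L × P) = √(119.0927 × 121.1340) = 120.1090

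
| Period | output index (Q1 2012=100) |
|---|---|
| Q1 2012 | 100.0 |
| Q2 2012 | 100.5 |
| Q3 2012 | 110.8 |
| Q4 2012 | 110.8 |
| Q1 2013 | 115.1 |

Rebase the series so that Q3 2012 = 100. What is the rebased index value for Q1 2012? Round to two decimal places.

Rebased(Q1 2012) = 100.0 / 110.8 × 100 = 90.2527

90.25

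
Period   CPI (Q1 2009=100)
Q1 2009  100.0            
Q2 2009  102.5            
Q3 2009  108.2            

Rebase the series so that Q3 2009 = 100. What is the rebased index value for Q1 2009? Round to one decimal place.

92.4

Rebased(Q1 2009) = 100.0 / 108.2 × 100 = 92.4214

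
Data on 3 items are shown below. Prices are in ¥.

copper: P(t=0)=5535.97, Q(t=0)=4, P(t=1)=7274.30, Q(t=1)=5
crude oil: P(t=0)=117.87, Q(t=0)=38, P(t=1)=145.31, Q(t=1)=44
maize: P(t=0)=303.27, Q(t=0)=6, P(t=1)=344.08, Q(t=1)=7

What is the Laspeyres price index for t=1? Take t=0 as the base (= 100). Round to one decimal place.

129.0

Laspeyres price index uses base-period quantities as weights.
ΣP(t=1)·Q(t=0) = 7274.30×4 + 145.31×38 + 344.08×6 = 29097.2 + 5521.78 + 2064.48 = 36683.46
ΣP(t=0)·Q(t=0) = 5535.97×4 + 117.87×38 + 303.27×6 = 22143.88 + 4479.06 + 1819.62 = 28442.56
Index = 36683.46 / 28442.56 × 100 = 128.9738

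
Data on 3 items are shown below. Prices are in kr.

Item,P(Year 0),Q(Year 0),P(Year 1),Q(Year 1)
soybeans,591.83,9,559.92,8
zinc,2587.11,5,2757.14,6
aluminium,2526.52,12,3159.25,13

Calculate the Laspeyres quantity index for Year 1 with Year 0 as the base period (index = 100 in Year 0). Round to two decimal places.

109.31

Laspeyres quantity index uses base-period prices as weights.
ΣP(Year 0)·Q(Year 1) = 591.83×8 + 2587.11×6 + 2526.52×13 = 4734.64 + 15522.66 + 32844.76 = 53102.06
ΣP(Year 0)·Q(Year 0) = 591.83×9 + 2587.11×5 + 2526.52×12 = 5326.47 + 12935.55 + 30318.24 = 48580.26
Index = 53102.06 / 48580.26 × 100 = 109.3079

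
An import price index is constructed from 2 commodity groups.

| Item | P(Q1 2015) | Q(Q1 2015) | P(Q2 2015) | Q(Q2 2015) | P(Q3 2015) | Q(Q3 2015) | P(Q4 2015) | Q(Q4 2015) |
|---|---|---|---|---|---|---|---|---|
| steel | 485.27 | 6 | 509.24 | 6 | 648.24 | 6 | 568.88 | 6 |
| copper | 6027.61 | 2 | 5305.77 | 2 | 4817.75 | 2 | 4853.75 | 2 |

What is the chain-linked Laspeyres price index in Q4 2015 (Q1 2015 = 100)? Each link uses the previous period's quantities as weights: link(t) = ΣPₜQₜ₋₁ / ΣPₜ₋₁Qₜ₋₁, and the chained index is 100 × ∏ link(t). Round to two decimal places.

87.67

Link Q1 2015→Q2 2015:
ΣP(Q2 2015)Q(Q1 2015) = 509.24×6 + 5305.77×2 = 3055.44 + 10611.54 = 13666.98
ΣP(Q1 2015)Q(Q1 2015) = 485.27×6 + 6027.61×2 = 2911.62 + 12055.22 = 14966.84
link = 13666.98/14966.84 = 0.913151
Link Q2 2015→Q3 2015:
ΣP(Q3 2015)Q(Q2 2015) = 648.24×6 + 4817.75×2 = 3889.44 + 9635.5 = 13524.94
ΣP(Q2 2015)Q(Q2 2015) = 509.24×6 + 5305.77×2 = 3055.44 + 10611.54 = 13666.98
link = 13524.94/13666.98 = 0.989607
Link Q3 2015→Q4 2015:
ΣP(Q4 2015)Q(Q3 2015) = 568.88×6 + 4853.75×2 = 3413.28 + 9707.5 = 13120.78
ΣP(Q3 2015)Q(Q3 2015) = 648.24×6 + 4817.75×2 = 3889.44 + 9635.5 = 13524.94
link = 13120.78/13524.94 = 0.970117
Chained index = 100 × 0.913151 × 0.989607 × 0.970117 = 87.6657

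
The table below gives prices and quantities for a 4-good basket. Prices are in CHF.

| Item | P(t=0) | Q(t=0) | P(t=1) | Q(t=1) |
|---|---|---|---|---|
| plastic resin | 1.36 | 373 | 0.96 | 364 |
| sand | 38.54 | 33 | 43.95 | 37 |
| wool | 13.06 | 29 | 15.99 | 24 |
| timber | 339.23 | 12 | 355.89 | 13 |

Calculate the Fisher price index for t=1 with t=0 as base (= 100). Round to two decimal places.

Laspeyres component (base-period weights):
ΣP(t=1)Q(t=0) = 0.96×373 + 43.95×33 + 15.99×29 + 355.89×12 = 358.08 + 1450.35 + 463.71 + 4270.68 = 6542.82
ΣP(t=0)Q(t=0) = 1.36×373 + 38.54×33 + 13.06×29 + 339.23×12 = 507.28 + 1271.82 + 378.74 + 4070.76 = 6228.6
L = 6542.82 / 6228.6 × 100 = 105.0448
Paasche component (current-period weights):
ΣP(t=1)Q(t=1) = 0.96×364 + 43.95×37 + 15.99×24 + 355.89×13 = 349.44 + 1626.15 + 383.76 + 4626.57 = 6985.92
ΣP(t=0)Q(t=1) = 1.36×364 + 38.54×37 + 13.06×24 + 339.23×13 = 495.04 + 1425.98 + 313.44 + 4409.99 = 6644.45
P = 6985.92 / 6644.45 × 100 = 105.1392
Fisher = √(L × P) = √(105.0448 × 105.1392) = 105.0920

105.09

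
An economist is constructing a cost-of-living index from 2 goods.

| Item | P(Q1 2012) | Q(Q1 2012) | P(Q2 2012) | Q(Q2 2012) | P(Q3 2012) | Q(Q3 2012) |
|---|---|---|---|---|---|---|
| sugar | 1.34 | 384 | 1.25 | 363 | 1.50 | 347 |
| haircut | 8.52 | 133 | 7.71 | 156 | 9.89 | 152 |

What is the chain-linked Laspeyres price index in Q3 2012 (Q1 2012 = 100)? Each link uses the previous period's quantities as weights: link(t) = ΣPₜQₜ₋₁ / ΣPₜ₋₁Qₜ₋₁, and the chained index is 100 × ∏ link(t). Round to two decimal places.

115.13

Link Q1 2012→Q2 2012:
ΣP(Q2 2012)Q(Q1 2012) = 1.25×384 + 7.71×133 = 480 + 1025.43 = 1505.43
ΣP(Q1 2012)Q(Q1 2012) = 1.34×384 + 8.52×133 = 514.56 + 1133.16 = 1647.72
link = 1505.43/1647.72 = 0.913644
Link Q2 2012→Q3 2012:
ΣP(Q3 2012)Q(Q2 2012) = 1.50×363 + 9.89×156 = 544.5 + 1542.84 = 2087.34
ΣP(Q2 2012)Q(Q2 2012) = 1.25×363 + 7.71×156 = 453.75 + 1202.76 = 1656.51
link = 2087.34/1656.51 = 1.260083
Chained index = 100 × 0.913644 × 1.260083 = 115.1268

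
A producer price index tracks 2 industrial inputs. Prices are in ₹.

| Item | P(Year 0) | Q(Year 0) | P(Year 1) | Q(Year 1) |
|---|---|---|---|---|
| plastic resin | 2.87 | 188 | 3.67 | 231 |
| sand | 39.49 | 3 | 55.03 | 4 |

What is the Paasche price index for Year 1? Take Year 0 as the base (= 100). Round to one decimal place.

130.1

Paasche price index uses current-period quantities as weights.
ΣP(Year 1)·Q(Year 1) = 3.67×231 + 55.03×4 = 847.77 + 220.12 = 1067.89
ΣP(Year 0)·Q(Year 1) = 2.87×231 + 39.49×4 = 662.97 + 157.96 = 820.93
Index = 1067.89 / 820.93 × 100 = 130.0830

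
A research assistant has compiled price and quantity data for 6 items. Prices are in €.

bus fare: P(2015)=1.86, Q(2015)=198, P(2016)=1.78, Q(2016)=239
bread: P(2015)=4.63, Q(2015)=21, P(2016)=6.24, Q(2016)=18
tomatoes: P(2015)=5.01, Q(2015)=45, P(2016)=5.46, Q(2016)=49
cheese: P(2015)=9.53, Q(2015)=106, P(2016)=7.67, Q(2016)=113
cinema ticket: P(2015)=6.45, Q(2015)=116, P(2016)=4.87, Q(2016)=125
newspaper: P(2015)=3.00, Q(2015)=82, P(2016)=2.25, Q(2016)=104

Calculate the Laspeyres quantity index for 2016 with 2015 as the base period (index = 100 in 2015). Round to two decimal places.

Laspeyres quantity index uses base-period prices as weights.
ΣP(2015)·Q(2016) = 1.86×239 + 4.63×18 + 5.01×49 + 9.53×113 + 6.45×125 + 3.00×104 = 444.54 + 83.34 + 245.49 + 1076.89 + 806.25 + 312 = 2968.51
ΣP(2015)·Q(2015) = 1.86×198 + 4.63×21 + 5.01×45 + 9.53×106 + 6.45×116 + 3.00×82 = 368.28 + 97.23 + 225.45 + 1010.18 + 748.2 + 246 = 2695.34
Index = 2968.51 / 2695.34 × 100 = 110.1349

110.13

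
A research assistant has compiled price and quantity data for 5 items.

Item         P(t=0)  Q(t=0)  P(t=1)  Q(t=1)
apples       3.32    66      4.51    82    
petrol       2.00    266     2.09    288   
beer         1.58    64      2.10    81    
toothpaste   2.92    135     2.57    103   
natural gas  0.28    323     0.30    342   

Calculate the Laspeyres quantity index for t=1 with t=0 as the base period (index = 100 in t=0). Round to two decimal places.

102.68

Laspeyres quantity index uses base-period prices as weights.
ΣP(t=0)·Q(t=1) = 3.32×82 + 2.00×288 + 1.58×81 + 2.92×103 + 0.28×342 = 272.24 + 576 + 127.98 + 300.76 + 95.76 = 1372.74
ΣP(t=0)·Q(t=0) = 3.32×66 + 2.00×266 + 1.58×64 + 2.92×135 + 0.28×323 = 219.12 + 532 + 101.12 + 394.2 + 90.44 = 1336.88
Index = 1372.74 / 1336.88 × 100 = 102.6824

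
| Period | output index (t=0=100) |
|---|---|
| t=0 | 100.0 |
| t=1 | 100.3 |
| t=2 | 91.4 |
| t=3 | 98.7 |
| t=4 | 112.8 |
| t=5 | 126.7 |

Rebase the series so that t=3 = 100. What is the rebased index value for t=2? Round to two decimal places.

Rebased(t=2) = 91.4 / 98.7 × 100 = 92.6039

92.60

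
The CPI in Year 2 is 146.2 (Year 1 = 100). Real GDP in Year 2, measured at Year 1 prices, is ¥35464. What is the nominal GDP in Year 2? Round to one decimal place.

Nominal = Real × (Index/100) = 35464 × (146.2/100)
        = 35464 × 1.462 = 51848.3680

51848.4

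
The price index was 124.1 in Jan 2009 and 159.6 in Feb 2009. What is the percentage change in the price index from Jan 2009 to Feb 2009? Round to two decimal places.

28.61%

Change = (159.6 − 124.1) / 124.1 × 100
       = 35.5 / 124.1 × 100 = 28.6060%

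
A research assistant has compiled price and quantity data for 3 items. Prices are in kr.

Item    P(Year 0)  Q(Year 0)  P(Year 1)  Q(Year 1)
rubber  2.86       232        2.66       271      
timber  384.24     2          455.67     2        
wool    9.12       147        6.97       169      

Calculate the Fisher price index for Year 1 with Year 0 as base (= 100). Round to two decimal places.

91.59

Laspeyres component (base-period weights):
ΣP(Year 1)Q(Year 0) = 2.66×232 + 455.67×2 + 6.97×147 = 617.12 + 911.34 + 1024.59 = 2553.05
ΣP(Year 0)Q(Year 0) = 2.86×232 + 384.24×2 + 9.12×147 = 663.52 + 768.48 + 1340.64 = 2772.64
L = 2553.05 / 2772.64 × 100 = 92.0801
Paasche component (current-period weights):
ΣP(Year 1)Q(Year 1) = 2.66×271 + 455.67×2 + 6.97×169 = 720.86 + 911.34 + 1177.93 = 2810.13
ΣP(Year 0)Q(Year 1) = 2.86×271 + 384.24×2 + 9.12×169 = 775.06 + 768.48 + 1541.28 = 3084.82
P = 2810.13 / 3084.82 × 100 = 91.0954
Fisher = √(L × P) = √(92.0801 × 91.0954) = 91.5864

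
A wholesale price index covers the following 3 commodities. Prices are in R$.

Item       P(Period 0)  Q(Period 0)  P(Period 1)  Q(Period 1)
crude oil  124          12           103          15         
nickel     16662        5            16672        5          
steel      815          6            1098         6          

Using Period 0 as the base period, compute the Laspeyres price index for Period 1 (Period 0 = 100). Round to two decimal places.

Laspeyres price index uses base-period quantities as weights.
ΣP(Period 1)·Q(Period 0) = 103×12 + 16672×5 + 1098×6 = 1236 + 83360 + 6588 = 91184
ΣP(Period 0)·Q(Period 0) = 124×12 + 16662×5 + 815×6 = 1488 + 83310 + 4890 = 89688
Index = 91184 / 89688 × 100 = 101.6680

101.67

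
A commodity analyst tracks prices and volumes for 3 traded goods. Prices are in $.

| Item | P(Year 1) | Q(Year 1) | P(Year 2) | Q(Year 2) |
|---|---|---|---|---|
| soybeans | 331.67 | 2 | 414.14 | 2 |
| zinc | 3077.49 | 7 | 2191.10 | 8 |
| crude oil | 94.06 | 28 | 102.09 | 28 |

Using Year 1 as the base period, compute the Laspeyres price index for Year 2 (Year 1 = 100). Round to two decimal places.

Laspeyres price index uses base-period quantities as weights.
ΣP(Year 2)·Q(Year 1) = 414.14×2 + 2191.10×7 + 102.09×28 = 828.28 + 15337.7 + 2858.52 = 19024.5
ΣP(Year 1)·Q(Year 1) = 331.67×2 + 3077.49×7 + 94.06×28 = 663.34 + 21542.43 + 2633.68 = 24839.45
Index = 19024.5 / 24839.45 × 100 = 76.5899

76.59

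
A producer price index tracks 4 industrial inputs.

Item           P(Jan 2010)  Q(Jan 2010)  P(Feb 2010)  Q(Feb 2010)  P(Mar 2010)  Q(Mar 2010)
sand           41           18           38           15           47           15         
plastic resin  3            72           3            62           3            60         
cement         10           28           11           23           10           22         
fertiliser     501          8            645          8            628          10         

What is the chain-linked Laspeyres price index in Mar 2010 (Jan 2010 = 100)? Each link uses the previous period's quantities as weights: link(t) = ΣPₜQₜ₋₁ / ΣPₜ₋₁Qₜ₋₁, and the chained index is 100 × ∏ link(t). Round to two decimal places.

121.01

Link Jan 2010→Feb 2010:
ΣP(Feb 2010)Q(Jan 2010) = 38×18 + 3×72 + 11×28 + 645×8 = 684 + 216 + 308 + 5160 = 6368
ΣP(Jan 2010)Q(Jan 2010) = 41×18 + 3×72 + 10×28 + 501×8 = 738 + 216 + 280 + 4008 = 5242
link = 6368/5242 = 1.214804
Link Feb 2010→Mar 2010:
ΣP(Mar 2010)Q(Feb 2010) = 47×15 + 3×62 + 10×23 + 628×8 = 705 + 186 + 230 + 5024 = 6145
ΣP(Feb 2010)Q(Feb 2010) = 38×15 + 3×62 + 11×23 + 645×8 = 570 + 186 + 253 + 5160 = 6169
link = 6145/6169 = 0.996110
Chained index = 100 × 1.214804 × 0.996110 = 121.0077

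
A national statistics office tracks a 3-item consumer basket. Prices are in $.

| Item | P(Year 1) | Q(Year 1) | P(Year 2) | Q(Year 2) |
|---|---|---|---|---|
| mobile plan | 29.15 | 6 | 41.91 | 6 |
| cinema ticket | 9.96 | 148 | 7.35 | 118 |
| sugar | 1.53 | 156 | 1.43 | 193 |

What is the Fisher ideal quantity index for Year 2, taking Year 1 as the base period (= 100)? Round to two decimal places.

Laspeyres component (base-period weights):
ΣP(Year 1)Q(Year 2) = 29.15×6 + 9.96×118 + 1.53×193 = 174.9 + 1175.28 + 295.29 = 1645.47
ΣP(Year 1)Q(Year 1) = 29.15×6 + 9.96×148 + 1.53×156 = 174.9 + 1474.08 + 238.68 = 1887.66
L = 1645.47 / 1887.66 × 100 = 87.1698
Paasche component (current-period weights):
ΣP(Year 2)Q(Year 2) = 41.91×6 + 7.35×118 + 1.43×193 = 251.46 + 867.3 + 275.99 = 1394.75
ΣP(Year 2)Q(Year 1) = 41.91×6 + 7.35×148 + 1.43×156 = 251.46 + 1087.8 + 223.08 = 1562.34
P = 1394.75 / 1562.34 × 100 = 89.2731
Fisher = √(L × P) = √(87.1698 × 89.2731) = 88.2152

88.22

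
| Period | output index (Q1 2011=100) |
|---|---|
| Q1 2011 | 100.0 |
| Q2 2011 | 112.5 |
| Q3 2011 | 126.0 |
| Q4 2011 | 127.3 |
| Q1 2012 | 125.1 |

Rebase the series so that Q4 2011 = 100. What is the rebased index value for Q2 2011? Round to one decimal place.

Rebased(Q2 2011) = 112.5 / 127.3 × 100 = 88.3739

88.4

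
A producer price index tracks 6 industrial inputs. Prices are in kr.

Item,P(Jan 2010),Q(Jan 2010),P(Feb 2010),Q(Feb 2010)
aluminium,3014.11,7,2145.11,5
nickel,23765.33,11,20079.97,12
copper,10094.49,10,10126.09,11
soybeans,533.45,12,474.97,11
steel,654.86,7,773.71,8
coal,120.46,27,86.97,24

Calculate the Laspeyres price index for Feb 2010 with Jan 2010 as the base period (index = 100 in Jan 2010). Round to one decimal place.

88.2

Laspeyres price index uses base-period quantities as weights.
ΣP(Feb 2010)·Q(Jan 2010) = 2145.11×7 + 20079.97×11 + 10126.09×10 + 474.97×12 + 773.71×7 + 86.97×27 = 15015.77 + 220879.67 + 101260.9 + 5699.64 + 5415.97 + 2348.19 = 350620.14
ΣP(Jan 2010)·Q(Jan 2010) = 3014.11×7 + 23765.33×11 + 10094.49×10 + 533.45×12 + 654.86×7 + 120.46×27 = 21098.77 + 261418.63 + 100944.9 + 6401.4 + 4584.02 + 3252.42 = 397700.14
Index = 350620.14 / 397700.14 × 100 = 88.1619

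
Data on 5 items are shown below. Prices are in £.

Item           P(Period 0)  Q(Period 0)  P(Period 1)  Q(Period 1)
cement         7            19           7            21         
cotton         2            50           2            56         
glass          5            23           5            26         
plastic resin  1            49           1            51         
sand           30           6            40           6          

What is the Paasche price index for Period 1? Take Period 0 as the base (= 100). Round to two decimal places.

109.68

Paasche price index uses current-period quantities as weights.
ΣP(Period 1)·Q(Period 1) = 7×21 + 2×56 + 5×26 + 1×51 + 40×6 = 147 + 112 + 130 + 51 + 240 = 680
ΣP(Period 0)·Q(Period 1) = 7×21 + 2×56 + 5×26 + 1×51 + 30×6 = 147 + 112 + 130 + 51 + 180 = 620
Index = 680 / 620 × 100 = 109.6774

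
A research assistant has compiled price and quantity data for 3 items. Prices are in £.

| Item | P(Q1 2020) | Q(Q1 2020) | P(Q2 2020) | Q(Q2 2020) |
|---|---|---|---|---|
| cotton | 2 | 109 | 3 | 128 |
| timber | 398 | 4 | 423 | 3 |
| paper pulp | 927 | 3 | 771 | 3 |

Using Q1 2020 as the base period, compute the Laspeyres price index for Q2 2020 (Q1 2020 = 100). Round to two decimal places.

Laspeyres price index uses base-period quantities as weights.
ΣP(Q2 2020)·Q(Q1 2020) = 3×109 + 423×4 + 771×3 = 327 + 1692 + 2313 = 4332
ΣP(Q1 2020)·Q(Q1 2020) = 2×109 + 398×4 + 927×3 = 218 + 1592 + 2781 = 4591
Index = 4332 / 4591 × 100 = 94.3585

94.36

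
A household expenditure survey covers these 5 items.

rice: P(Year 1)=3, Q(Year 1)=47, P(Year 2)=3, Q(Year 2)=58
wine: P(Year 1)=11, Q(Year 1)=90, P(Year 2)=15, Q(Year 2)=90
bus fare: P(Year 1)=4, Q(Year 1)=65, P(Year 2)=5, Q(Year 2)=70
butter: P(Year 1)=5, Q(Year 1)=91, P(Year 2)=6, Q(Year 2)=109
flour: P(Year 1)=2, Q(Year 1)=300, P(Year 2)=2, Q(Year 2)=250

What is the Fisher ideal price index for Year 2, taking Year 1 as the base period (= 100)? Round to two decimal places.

Laspeyres component (base-period weights):
ΣP(Year 2)Q(Year 1) = 3×47 + 15×90 + 5×65 + 6×91 + 2×300 = 141 + 1350 + 325 + 546 + 600 = 2962
ΣP(Year 1)Q(Year 1) = 3×47 + 11×90 + 4×65 + 5×91 + 2×300 = 141 + 990 + 260 + 455 + 600 = 2446
L = 2962 / 2446 × 100 = 121.0957
Paasche component (current-period weights):
ΣP(Year 2)Q(Year 2) = 3×58 + 15×90 + 5×70 + 6×109 + 2×250 = 174 + 1350 + 350 + 654 + 500 = 3028
ΣP(Year 1)Q(Year 2) = 3×58 + 11×90 + 4×70 + 5×109 + 2×250 = 174 + 990 + 280 + 545 + 500 = 2489
P = 3028 / 2489 × 100 = 121.6553
Fisher = √(L × P) = √(121.0957 × 121.6553) = 121.3752

121.38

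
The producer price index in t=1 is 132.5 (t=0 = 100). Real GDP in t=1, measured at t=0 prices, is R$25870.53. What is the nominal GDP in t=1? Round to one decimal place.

34278.5

Nominal = Real × (Index/100) = 25870.53 × (132.5/100)
        = 25870.53 × 1.325 = 34278.4522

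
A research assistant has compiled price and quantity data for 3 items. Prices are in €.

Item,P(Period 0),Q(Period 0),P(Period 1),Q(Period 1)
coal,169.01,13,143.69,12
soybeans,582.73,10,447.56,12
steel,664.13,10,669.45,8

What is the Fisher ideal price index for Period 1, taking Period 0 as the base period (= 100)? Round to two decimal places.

Laspeyres component (base-period weights):
ΣP(Period 1)Q(Period 0) = 143.69×13 + 447.56×10 + 669.45×10 = 1867.97 + 4475.6 + 6694.5 = 13038.07
ΣP(Period 0)Q(Period 0) = 169.01×13 + 582.73×10 + 664.13×10 = 2197.13 + 5827.3 + 6641.3 = 14665.73
L = 13038.07 / 14665.73 × 100 = 88.9016
Paasche component (current-period weights):
ΣP(Period 1)Q(Period 1) = 143.69×12 + 447.56×12 + 669.45×8 = 1724.28 + 5370.72 + 5355.6 = 12450.6
ΣP(Period 0)Q(Period 1) = 169.01×12 + 582.73×12 + 664.13×8 = 2028.12 + 6992.76 + 5313.04 = 14333.92
P = 12450.6 / 14333.92 × 100 = 86.8611
Fisher = √(L × P) = √(88.9016 × 86.8611) = 87.8754

87.88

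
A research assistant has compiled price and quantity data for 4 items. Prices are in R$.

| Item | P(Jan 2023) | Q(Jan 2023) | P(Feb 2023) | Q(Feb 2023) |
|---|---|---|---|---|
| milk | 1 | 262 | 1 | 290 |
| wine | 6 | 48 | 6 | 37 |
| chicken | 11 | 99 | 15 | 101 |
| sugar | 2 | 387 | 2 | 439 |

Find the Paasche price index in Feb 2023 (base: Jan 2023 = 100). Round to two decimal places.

Paasche price index uses current-period quantities as weights.
ΣP(Feb 2023)·Q(Feb 2023) = 1×290 + 6×37 + 15×101 + 2×439 = 290 + 222 + 1515 + 878 = 2905
ΣP(Jan 2023)·Q(Feb 2023) = 1×290 + 6×37 + 11×101 + 2×439 = 290 + 222 + 1111 + 878 = 2501
Index = 2905 / 2501 × 100 = 116.1535

116.15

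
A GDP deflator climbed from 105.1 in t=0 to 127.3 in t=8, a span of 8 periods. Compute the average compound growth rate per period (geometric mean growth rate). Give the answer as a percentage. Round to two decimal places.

2.42%

Growth factor = (127.3/105.1)^(1/8) = (1.211227)^(1/8) = 1.024243
Growth rate = 1.024243 − 1 = 0.024243 = 2.4243%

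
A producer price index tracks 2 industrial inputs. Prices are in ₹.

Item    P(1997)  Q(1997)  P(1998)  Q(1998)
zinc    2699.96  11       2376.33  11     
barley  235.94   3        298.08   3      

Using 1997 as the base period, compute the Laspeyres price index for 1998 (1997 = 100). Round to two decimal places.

88.91

Laspeyres price index uses base-period quantities as weights.
ΣP(1998)·Q(1997) = 2376.33×11 + 298.08×3 = 26139.63 + 894.24 = 27033.87
ΣP(1997)·Q(1997) = 2699.96×11 + 235.94×3 = 29699.56 + 707.82 = 30407.38
Index = 27033.87 / 30407.38 × 100 = 88.9056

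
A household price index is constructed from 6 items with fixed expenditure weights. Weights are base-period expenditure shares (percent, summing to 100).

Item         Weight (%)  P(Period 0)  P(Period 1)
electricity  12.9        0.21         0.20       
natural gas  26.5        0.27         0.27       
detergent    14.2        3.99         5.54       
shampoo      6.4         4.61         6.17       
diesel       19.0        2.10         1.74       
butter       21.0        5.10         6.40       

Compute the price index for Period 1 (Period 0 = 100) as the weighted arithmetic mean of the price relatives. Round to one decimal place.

109.2

electricity: 12.9 × (0.20/0.21) = 12.9 × 0.952381 = 12.2857
natural gas: 26.5 × (0.27/0.27) = 26.5 × 1.000000 = 26.5000
detergent: 14.2 × (5.54/3.99) = 14.2 × 1.388471 = 19.7163
shampoo: 6.4 × (6.17/4.61) = 6.4 × 1.338395 = 8.5657
diesel: 19.0 × (1.74/2.10) = 19.0 × 0.828571 = 15.7429
butter: 21.0 × (6.40/5.10) = 21.0 × 1.254902 = 26.3529
Index = Σ wᵢ·(p₁ᵢ/p₀ᵢ) = 12.2857 + 26.5000 + 19.7163 + 8.5657 + 15.7429 + 26.3529 = 109.1635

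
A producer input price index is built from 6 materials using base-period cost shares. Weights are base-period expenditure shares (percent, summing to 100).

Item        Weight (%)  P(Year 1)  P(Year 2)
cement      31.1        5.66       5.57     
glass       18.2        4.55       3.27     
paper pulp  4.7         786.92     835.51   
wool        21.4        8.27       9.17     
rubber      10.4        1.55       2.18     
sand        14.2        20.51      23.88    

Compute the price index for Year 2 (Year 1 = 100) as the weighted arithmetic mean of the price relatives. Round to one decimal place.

cement: 31.1 × (5.57/5.66) = 31.1 × 0.984099 = 30.6055
glass: 18.2 × (3.27/4.55) = 18.2 × 0.718681 = 13.0800
paper pulp: 4.7 × (835.51/786.92) = 4.7 × 1.061747 = 4.9902
wool: 21.4 × (9.17/8.27) = 21.4 × 1.108827 = 23.7289
rubber: 10.4 × (2.18/1.55) = 10.4 × 1.406452 = 14.6271
sand: 14.2 × (23.88/20.51) = 14.2 × 1.164310 = 16.5332
Index = Σ wᵢ·(p₁ᵢ/p₀ᵢ) = 30.6055 + 13.0800 + 4.9902 + 23.7289 + 14.6271 + 16.5332 = 103.5649

103.6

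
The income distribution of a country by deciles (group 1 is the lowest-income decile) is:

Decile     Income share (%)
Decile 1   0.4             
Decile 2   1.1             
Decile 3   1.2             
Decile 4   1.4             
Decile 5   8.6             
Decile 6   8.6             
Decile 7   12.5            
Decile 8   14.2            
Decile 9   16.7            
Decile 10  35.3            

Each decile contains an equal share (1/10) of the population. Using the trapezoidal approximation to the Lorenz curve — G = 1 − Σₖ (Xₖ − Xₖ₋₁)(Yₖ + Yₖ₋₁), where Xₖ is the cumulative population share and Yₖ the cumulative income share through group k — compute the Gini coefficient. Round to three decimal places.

Cumulative income shares Yₖ: 0.0040, 0.0150, 0.0270, 0.0410, 0.1270, 0.2130, 0.3380, 0.4800, 0.6470, 1.0000
Σ (Xₖ−Xₖ₋₁)(Yₖ+Yₖ₋₁) = (1/10)(0.0040+0.0000) + (1/10)(0.0150+0.0040) + (1/10)(0.0270+0.0150) + (1/10)(0.0410+0.0270) + (1/10)(0.1270+0.0410) + (1/10)(0.2130+0.1270) + (1/10)(0.3380+0.2130) + (1/10)(0.4800+0.3380) + (1/10)(0.6470+0.4800) + (1/10)(1.0000+0.6470)
  = 0.0004 + 0.0019 + 0.0042 + 0.0068 + 0.0168 + 0.0340 + 0.0551 + 0.0818 + 0.1127 + 0.1647 = 0.4784
G = 1 − 0.4784 = 0.5216

0.522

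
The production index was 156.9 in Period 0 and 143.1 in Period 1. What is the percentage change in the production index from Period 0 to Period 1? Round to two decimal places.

-8.80%

Change = (143.1 − 156.9) / 156.9 × 100
       = -13.8 / 156.9 × 100 = -8.7954%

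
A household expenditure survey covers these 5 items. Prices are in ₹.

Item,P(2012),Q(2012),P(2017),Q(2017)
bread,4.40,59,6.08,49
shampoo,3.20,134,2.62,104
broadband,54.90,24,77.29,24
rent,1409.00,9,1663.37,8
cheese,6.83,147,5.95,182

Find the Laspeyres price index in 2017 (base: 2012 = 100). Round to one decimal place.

117.3

Laspeyres price index uses base-period quantities as weights.
ΣP(2017)·Q(2012) = 6.08×59 + 2.62×134 + 77.29×24 + 1663.37×9 + 5.95×147 = 358.72 + 351.08 + 1854.96 + 14970.33 + 874.65 = 18409.74
ΣP(2012)·Q(2012) = 4.40×59 + 3.20×134 + 54.90×24 + 1409.00×9 + 6.83×147 = 259.6 + 428.8 + 1317.6 + 12681 + 1004.01 = 15691.01
Index = 18409.74 / 15691.01 × 100 = 117.3267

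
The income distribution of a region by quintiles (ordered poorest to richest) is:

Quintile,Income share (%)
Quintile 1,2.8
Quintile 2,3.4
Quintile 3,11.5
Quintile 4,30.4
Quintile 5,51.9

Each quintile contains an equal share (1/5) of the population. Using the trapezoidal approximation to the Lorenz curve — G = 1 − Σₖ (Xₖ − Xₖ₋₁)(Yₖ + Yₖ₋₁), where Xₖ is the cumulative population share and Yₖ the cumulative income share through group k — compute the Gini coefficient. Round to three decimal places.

Cumulative income shares Yₖ: 0.0280, 0.0620, 0.1770, 0.4810, 1.0000
Σ (Xₖ−Xₖ₋₁)(Yₖ+Yₖ₋₁) = (1/5)(0.0280+0.0000) + (1/5)(0.0620+0.0280) + (1/5)(0.1770+0.0620) + (1/5)(0.4810+0.1770) + (1/5)(1.0000+0.4810)
  = 0.0056 + 0.0180 + 0.0478 + 0.1316 + 0.2962 = 0.4992
G = 1 − 0.4992 = 0.5008

0.501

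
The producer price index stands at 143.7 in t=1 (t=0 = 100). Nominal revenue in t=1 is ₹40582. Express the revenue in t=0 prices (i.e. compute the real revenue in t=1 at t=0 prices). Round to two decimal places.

Real = Nominal ÷ (Index/100) = 40582 ÷ (143.7/100)
     = 40582 ÷ 1.437 = 28240.7794

28240.78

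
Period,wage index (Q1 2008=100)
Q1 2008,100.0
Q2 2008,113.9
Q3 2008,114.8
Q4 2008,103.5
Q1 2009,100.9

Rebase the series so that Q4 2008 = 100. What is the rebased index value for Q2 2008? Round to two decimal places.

Rebased(Q2 2008) = 113.9 / 103.5 × 100 = 110.0483

110.05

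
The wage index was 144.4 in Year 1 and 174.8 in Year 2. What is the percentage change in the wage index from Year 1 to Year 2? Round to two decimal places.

Change = (174.8 − 144.4) / 144.4 × 100
       = 30.4 / 144.4 × 100 = 21.0526%

21.05%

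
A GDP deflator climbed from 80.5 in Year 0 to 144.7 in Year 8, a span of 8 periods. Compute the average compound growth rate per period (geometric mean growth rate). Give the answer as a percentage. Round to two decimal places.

Growth factor = (144.7/80.5)^(1/8) = (1.797516)^(1/8) = 1.076054
Growth rate = 1.076054 − 1 = 0.076054 = 7.6054%

7.61%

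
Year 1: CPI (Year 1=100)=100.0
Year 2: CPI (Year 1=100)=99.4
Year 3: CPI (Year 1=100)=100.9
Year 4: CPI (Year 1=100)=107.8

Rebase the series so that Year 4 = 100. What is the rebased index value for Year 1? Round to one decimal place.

Rebased(Year 1) = 100.0 / 107.8 × 100 = 92.7644

92.8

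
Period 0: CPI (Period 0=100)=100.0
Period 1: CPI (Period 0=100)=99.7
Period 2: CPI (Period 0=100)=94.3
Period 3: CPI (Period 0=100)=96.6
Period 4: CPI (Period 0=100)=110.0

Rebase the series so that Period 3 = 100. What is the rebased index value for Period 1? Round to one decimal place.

Rebased(Period 1) = 99.7 / 96.6 × 100 = 103.2091

103.2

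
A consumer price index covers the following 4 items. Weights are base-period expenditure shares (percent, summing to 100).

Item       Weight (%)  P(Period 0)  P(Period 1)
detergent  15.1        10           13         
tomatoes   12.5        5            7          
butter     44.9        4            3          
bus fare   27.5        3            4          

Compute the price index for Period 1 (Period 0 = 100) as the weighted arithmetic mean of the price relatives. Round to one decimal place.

107.5

detergent: 15.1 × (13/10) = 15.1 × 1.300000 = 19.6300
tomatoes: 12.5 × (7/5) = 12.5 × 1.400000 = 17.5000
butter: 44.9 × (3/4) = 44.9 × 0.750000 = 33.6750
bus fare: 27.5 × (4/3) = 27.5 × 1.333333 = 36.6667
Index = Σ wᵢ·(p₁ᵢ/p₀ᵢ) = 19.6300 + 17.5000 + 33.6750 + 36.6667 = 107.4717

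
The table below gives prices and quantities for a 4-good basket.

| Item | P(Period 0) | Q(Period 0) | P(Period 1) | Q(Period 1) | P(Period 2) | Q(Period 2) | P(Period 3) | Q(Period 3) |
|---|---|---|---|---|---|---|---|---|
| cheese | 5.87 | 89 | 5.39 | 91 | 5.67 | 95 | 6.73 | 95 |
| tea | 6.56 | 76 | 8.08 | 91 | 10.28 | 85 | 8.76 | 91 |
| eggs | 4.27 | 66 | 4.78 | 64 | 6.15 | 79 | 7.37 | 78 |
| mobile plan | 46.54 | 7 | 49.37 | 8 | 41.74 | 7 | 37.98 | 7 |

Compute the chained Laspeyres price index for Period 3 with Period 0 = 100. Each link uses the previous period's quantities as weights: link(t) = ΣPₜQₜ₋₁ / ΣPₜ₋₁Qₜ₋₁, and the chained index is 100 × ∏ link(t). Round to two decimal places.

Link Period 0→Period 1:
ΣP(Period 1)Q(Period 0) = 5.39×89 + 8.08×76 + 4.78×66 + 49.37×7 = 479.71 + 614.08 + 315.48 + 345.59 = 1754.86
ΣP(Period 0)Q(Period 0) = 5.87×89 + 6.56×76 + 4.27×66 + 46.54×7 = 522.43 + 498.56 + 281.82 + 325.78 = 1628.59
link = 1754.86/1628.59 = 1.077533
Link Period 1→Period 2:
ΣP(Period 2)Q(Period 1) = 5.67×91 + 10.28×91 + 6.15×64 + 41.74×8 = 515.97 + 935.48 + 393.6 + 333.92 = 2178.97
ΣP(Period 1)Q(Period 1) = 5.39×91 + 8.08×91 + 4.78×64 + 49.37×8 = 490.49 + 735.28 + 305.92 + 394.96 = 1926.65
link = 2178.97/1926.65 = 1.130963
Link Period 2→Period 3:
ΣP(Period 3)Q(Period 2) = 6.73×95 + 8.76×85 + 7.37×79 + 37.98×7 = 639.35 + 744.6 + 582.23 + 265.86 = 2232.04
ΣP(Period 2)Q(Period 2) = 5.67×95 + 10.28×85 + 6.15×79 + 41.74×7 = 538.65 + 873.8 + 485.85 + 292.18 = 2190.48
link = 2232.04/2190.48 = 1.018973
Chained index = 100 × 1.077533 × 1.130963 × 1.018973 = 124.1772

124.18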